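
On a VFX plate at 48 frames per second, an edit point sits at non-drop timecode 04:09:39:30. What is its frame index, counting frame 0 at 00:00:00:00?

frame 719022

Total seconds to the label: (4 × 3600 + 9 × 60 + 39) = 14979.
Frame index = 14979 × 48 + 30 = 719022.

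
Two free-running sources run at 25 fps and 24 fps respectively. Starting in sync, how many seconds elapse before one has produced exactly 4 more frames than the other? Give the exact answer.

4 seconds

The gap grows by |24 − 25| = 1 frame per second.
Time for a 4-frame gap: 4 ÷ (1) = 4 s.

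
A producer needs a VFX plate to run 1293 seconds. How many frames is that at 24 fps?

Frames = 1293 × 24 = 31032.

31032 frames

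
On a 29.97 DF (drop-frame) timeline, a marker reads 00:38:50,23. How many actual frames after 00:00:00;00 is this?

As if non-drop at 30 labels/s: (0 × 3600 + 38 × 60 + 50) × 30 + 23 = 69923.
Minute boundaries passed: 38; those not divisible by 10: 38 − 3 = 35; dropped labels = 2 × 35 = 70.
Actual frame index = 69923 − 70 = 69853.

69853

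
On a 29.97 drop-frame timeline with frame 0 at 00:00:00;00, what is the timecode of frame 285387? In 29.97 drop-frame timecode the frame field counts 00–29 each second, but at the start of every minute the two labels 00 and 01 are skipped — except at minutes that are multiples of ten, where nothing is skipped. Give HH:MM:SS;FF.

Ten DF minutes hold 17982 frames, so frame 285387 lies in block 15 (frames 269730–287711) with 15657 frames into that block.
The block's first minute is 1800 frames and the rest 1798 each; 15657 frames reaches minute 8, so 15 × 18 + 8 × 2 = 286 labels have been skipped so far.
Adding those back, label number 285387 + 286 = 285673 at 30 labels/s is 9522 s + 13 f = 2 h 38 min 42 s frame 13, i.e. 02:38:42;13.

02:38:42;13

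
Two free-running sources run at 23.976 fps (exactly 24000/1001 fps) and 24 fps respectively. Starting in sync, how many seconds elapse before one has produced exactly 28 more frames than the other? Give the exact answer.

7007/6 seconds

The gap grows by |24 − 24000/1001| = 24/1001 frames per second.
Time for a 28-frame gap: 28 ÷ (24/1001) = 7007/6 s.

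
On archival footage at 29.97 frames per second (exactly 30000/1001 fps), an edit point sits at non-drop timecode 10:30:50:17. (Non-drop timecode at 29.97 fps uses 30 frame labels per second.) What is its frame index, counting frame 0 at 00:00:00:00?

Total seconds to the label: (10 × 3600 + 30 × 60 + 50) = 37850.
Frame index = 37850 × 30 + 17 = 1135517.

1135517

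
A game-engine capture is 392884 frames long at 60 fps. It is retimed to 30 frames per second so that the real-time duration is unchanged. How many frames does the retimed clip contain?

Target frames = source frames × (target rate / source rate) = 392884 × (30)/(60) = 392884 × 1/2 = 196442.

196442 frames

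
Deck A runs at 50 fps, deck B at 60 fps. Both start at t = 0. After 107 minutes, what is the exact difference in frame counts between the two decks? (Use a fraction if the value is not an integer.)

64200 frames

107 min = 6420 s.
A emits 50 × 6420 = 321000 frames; B emits 60 × 6420 = 385200.
Difference = 64200 frames; B is ahead of A.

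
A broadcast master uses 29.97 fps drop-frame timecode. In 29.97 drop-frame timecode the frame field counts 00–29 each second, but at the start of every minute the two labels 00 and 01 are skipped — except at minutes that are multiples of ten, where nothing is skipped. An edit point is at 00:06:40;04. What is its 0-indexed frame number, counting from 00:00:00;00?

11992

Complete 10-minute blocks: 0, each 17982 frames → 0.
Remaining 6 whole minutes in the current block: 1800 + 5 × 1798 = 10790 frames.
Within the current minute: 40 × 30 + 4 − 2 = 1202 (labels ;00/;01 skipped at this minute). Total = 0 + 10790 + 1202 = 11992.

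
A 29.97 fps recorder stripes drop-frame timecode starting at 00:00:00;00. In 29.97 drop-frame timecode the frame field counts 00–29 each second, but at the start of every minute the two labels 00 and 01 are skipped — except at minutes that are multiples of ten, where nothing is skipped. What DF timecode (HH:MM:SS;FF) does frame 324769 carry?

Each 10-minute DF block holds 10 × 60 × 30 − 9 × 2 = 17982 frames. 324769 ÷ 17982 → 18 full blocks, remainder 1093.
Within the partial block the first minute is 1800 frames and each further minute 1798, so 0 further minute boundaries passed. Total skipped labels = 18 × 18 + 2 × 0 = 324.
Non-drop label index = 324769 + 324 = 325093; at 30 labels/s that is 03:00:36:13, i.e. DF 03:00:36;13.

03:00:36;13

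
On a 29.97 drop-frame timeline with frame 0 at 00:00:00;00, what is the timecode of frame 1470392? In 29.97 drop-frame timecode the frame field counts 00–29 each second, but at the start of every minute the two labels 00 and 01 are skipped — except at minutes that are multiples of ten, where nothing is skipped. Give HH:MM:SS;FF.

13:37:42;04

Each 10-minute DF block holds 10 × 60 × 30 − 9 × 2 = 17982 frames. 1470392 ÷ 17982 → 81 full blocks, remainder 13850.
Within the partial block the first minute is 1800 frames and each further minute 1798, so 7 further minute boundaries passed. Total skipped labels = 18 × 81 + 2 × 7 = 1472.
Non-drop label index = 1470392 + 1472 = 1471864; at 30 labels/s that is 13:37:42:04, i.e. DF 13:37:42;04.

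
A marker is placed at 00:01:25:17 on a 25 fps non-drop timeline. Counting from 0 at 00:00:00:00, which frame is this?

2142

Total seconds to the label: (0 × 3600 + 1 × 60 + 25) = 85.
Frame index = 85 × 25 + 17 = 2142.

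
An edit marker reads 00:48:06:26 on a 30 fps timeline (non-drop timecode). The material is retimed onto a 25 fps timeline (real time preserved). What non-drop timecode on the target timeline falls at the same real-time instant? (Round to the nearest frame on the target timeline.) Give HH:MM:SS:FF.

Source frame index: (0×3600 + 48×60 + 6) × 30 + 26 = 86606.
Real time: 86606 / (30) = 43303/15 s.
Target frame: (43303/15) × (25) = 216515/3 ≈ 72171.667 → 72172.
At 25 labels/s: frame 72172 → 00:48:06:22.

00:48:06:22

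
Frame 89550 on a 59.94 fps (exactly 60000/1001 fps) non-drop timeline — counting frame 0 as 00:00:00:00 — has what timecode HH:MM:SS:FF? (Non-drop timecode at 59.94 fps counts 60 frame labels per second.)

89550 ÷ 60 = 1492 full seconds, remainder 30 frames.
1492 s = 0 h 24 min 52 s.
Timecode: 00:24:52:30.

00:24:52:30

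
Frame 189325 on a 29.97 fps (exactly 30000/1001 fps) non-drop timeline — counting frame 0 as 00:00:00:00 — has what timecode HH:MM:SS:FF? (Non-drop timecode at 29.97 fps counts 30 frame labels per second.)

189325 ÷ 30 = 6310 full seconds, remainder 25 frames.
6310 s = 1 h 45 min 10 s.
Timecode: 01:45:10:25.

01:45:10:25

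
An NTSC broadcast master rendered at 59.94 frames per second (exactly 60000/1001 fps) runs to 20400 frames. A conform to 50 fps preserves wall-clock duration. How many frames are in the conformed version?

17017 frames

Target frames = source frames × (target rate / source rate) = 20400 × (50)/(60000/1001) = 20400 × 1001/1200 = 17017.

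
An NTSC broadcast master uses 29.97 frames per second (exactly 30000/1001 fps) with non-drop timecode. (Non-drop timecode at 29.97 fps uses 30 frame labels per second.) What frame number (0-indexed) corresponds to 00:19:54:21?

frame 35841

Total seconds to the label: (0 × 3600 + 19 × 60 + 54) = 1194.
Frame index = 1194 × 30 + 21 = 35841.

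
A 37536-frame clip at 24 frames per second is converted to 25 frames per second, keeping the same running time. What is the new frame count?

Target frames = source frames × (target rate / source rate) = 37536 × (25)/(24) = 37536 × 25/24 = 39100.

39100 frames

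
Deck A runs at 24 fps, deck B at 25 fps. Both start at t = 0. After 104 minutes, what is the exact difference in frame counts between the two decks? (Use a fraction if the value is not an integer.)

104 min = 6240 s.
A emits 24 × 6240 = 149760 frames; B emits 25 × 6240 = 156000.
Difference = 6240 frames; B is ahead of A.

6240 frames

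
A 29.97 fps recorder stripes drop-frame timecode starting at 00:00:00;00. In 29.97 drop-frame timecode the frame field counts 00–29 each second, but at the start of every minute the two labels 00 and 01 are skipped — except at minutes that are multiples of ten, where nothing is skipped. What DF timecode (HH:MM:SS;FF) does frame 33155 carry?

00:18:26;09

Each 10-minute DF block holds 10 × 60 × 30 − 9 × 2 = 17982 frames. 33155 ÷ 17982 → 1 full block, remainder 15173.
Within the partial block the first minute is 1800 frames and each further minute 1798, so 8 further minute boundaries passed. Total skipped labels = 18 × 1 + 2 × 8 = 34.
Non-drop label index = 33155 + 34 = 33189; at 30 labels/s that is 00:18:26:09, i.e. DF 00:18:26;09.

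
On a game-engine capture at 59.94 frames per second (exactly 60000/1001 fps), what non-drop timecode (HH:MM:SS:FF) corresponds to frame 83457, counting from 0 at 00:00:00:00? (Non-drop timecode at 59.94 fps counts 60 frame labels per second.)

83457 ÷ 60 = 1390 full seconds, remainder 57 frames.
1390 s = 0 h 23 min 10 s.
Timecode: 00:23:10:57.

00:23:10:57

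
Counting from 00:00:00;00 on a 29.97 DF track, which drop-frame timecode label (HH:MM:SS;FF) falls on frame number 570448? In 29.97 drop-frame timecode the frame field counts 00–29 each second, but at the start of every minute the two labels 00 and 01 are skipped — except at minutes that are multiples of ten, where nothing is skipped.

05:17:14;00

Ten DF minutes hold 17982 frames, so frame 570448 lies in block 31 (frames 557442–575423) with 13006 frames into that block.
The block's first minute is 1800 frames and the rest 1798 each; 13006 frames reaches minute 7, so 31 × 18 + 7 × 2 = 572 labels have been skipped so far.
Adding those back, label number 570448 + 572 = 571020 at 30 labels/s is 19034 s + 0 f = 5 h 17 min 14 s frame 0, i.e. 05:17:14;00.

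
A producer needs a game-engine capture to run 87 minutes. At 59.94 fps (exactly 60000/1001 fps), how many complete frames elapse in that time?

87 min = 5220 s.
Frames = 5220 × 60000/1001 = 313200000/1001 ≈ 312887.1129.
Complete frames: 312887.

312887 frames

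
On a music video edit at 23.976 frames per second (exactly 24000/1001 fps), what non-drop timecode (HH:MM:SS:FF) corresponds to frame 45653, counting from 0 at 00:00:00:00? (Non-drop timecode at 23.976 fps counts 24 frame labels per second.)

00:31:42:05

45653 ÷ 24 = 1902 full seconds, remainder 5 frames.
1902 s = 0 h 31 min 42 s.
Timecode: 00:31:42:05.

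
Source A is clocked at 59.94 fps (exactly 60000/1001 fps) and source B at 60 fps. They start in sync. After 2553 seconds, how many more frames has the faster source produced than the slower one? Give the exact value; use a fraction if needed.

153180/1001 frames

A emits 60000/1001 × 2553 = 153180000/1001 frames; B emits 60 × 2553 = 153180.
Difference = 153180/1001 frames (≈ 153.0270); B is ahead of A.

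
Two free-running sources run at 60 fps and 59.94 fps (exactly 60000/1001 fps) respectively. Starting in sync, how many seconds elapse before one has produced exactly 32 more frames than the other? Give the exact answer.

8008/15 seconds

The gap grows by |60000/1001 − 60| = 60/1001 frames per second.
Time for a 32-frame gap: 32 ÷ (60/1001) = 8008/15 s.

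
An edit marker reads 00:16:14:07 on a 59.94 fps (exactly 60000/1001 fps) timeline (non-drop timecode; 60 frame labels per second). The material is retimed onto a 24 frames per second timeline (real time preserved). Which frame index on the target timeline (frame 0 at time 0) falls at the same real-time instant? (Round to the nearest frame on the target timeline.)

Source frame index: (0×3600 + 16×60 + 14) × 60 + 7 = 58447.
Real time: 58447 / (60000/1001) = 58505447/60000 s.
Target frame: (58505447/60000) × (24) = 58505447/2500 ≈ 23402.179 → 23402.

frame 23402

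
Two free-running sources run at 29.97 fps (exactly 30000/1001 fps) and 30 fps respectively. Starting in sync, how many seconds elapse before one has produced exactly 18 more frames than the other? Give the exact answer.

600.6 seconds

The gap grows by |30 − 30000/1001| = 30/1001 frames per second.
Time for a 18-frame gap: 18 ÷ (30/1001) = 600.6 s.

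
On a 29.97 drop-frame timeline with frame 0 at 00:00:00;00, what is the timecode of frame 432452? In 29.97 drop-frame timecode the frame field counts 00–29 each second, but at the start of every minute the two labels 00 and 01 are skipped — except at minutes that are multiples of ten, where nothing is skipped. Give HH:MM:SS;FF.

04:00:29;14

Ten DF minutes hold 17982 frames, so frame 432452 lies in block 24 (frames 431568–449549) with 884 frames into that block.
The block's first minute is 1800 frames and the rest 1798 each; 884 frames reaches minute 0, so 24 × 18 + 0 × 2 = 432 labels have been skipped so far.
Adding those back, label number 432452 + 432 = 432884 at 30 labels/s is 14429 s + 14 f = 4 h 0 min 29 s frame 14, i.e. 04:00:29;14.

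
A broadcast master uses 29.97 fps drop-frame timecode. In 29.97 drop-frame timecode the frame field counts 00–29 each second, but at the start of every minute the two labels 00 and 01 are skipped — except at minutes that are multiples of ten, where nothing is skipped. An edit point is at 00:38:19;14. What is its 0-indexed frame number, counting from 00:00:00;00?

68914

As if non-drop at 30 labels/s: (0 × 3600 + 38 × 60 + 19) × 30 + 14 = 68984.
Minute boundaries passed: 38; those not divisible by 10: 38 − 3 = 35; dropped labels = 2 × 35 = 70.
Actual frame index = 68984 − 70 = 68914.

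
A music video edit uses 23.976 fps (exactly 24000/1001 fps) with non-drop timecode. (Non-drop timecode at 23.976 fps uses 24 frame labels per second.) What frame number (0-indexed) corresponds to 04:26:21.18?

383562

Total seconds to the label: (4 × 3600 + 26 × 60 + 21) = 15981.
Frame index = 15981 × 24 + 18 = 383562.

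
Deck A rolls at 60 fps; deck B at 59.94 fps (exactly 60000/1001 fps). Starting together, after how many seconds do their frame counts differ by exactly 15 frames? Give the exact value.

250.25 seconds

The gap grows by |60000/1001 − 60| = 60/1001 frames per second.
Time for a 15-frame gap: 15 ÷ (60/1001) = 250.25 s.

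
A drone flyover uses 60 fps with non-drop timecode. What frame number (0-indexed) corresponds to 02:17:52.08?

frame 496328

Total seconds to the label: (2 × 3600 + 17 × 60 + 52) = 8272.
Frame index = 8272 × 60 + 8 = 496328.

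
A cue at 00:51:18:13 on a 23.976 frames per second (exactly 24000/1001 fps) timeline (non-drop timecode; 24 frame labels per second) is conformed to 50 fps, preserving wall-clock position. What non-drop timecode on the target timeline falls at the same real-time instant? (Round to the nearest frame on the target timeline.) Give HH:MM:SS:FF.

00:51:21:31

Source frame index: (0×3600 + 51×60 + 18) × 24 + 13 = 73885.
Real time: 73885 / (24000/1001) = 14791777/4800 s.
Target frame: (14791777/4800) × (50) = 14791777/96 ≈ 154081.010 → 154081.
At 50 labels/s: frame 154081 → 00:51:21:31.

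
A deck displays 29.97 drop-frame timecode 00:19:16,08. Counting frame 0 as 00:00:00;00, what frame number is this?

Complete 10-minute blocks: 1, each 17982 frames → 17982.
Remaining 9 whole minutes in the current block: 1800 + 8 × 1798 = 16184 frames.
Within the current minute: 16 × 30 + 8 − 2 = 486 (labels ;00/;01 skipped at this minute). Total = 17982 + 16184 + 486 = 34652.

34652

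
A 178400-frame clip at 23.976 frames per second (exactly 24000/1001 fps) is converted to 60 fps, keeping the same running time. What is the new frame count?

Target frames = source frames × (target rate / source rate) = 178400 × (60)/(24000/1001) = 178400 × 1001/400 = 446446.

446446 frames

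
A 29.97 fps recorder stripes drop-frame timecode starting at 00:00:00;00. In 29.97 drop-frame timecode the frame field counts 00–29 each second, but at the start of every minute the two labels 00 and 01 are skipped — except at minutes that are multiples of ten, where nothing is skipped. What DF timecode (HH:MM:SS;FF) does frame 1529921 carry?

14:10:48;11

Ten DF minutes hold 17982 frames, so frame 1529921 lies in block 85 (frames 1528470–1546451) with 1451 frames into that block.
The block's first minute is 1800 frames and the rest 1798 each; 1451 frames reaches minute 0, so 85 × 18 + 0 × 2 = 1530 labels have been skipped so far.
Adding those back, label number 1529921 + 1530 = 1531451 at 30 labels/s is 51048 s + 11 f = 14 h 10 min 48 s frame 11, i.e. 14:10:48;11.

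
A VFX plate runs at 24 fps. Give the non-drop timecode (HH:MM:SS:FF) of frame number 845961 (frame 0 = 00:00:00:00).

09:47:28:09

845961 ÷ 24 = 35248 full seconds, remainder 9 frames.
35248 s = 9 h 47 min 28 s.
Timecode: 09:47:28:09.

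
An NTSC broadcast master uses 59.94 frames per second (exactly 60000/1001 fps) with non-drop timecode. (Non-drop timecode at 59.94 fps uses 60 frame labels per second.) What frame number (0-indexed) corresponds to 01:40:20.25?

361225

Total seconds to the label: (1 × 3600 + 40 × 60 + 20) = 6020.
Frame index = 6020 × 60 + 25 = 361225.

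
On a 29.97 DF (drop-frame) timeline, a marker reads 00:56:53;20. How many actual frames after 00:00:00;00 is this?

102308

Complete 10-minute blocks: 5, each 17982 frames → 89910.
Remaining 6 whole minutes in the current block: 1800 + 5 × 1798 = 10790 frames.
Within the current minute: 53 × 30 + 20 − 2 = 1608 (labels ;00/;01 skipped at this minute). Total = 89910 + 10790 + 1608 = 102308.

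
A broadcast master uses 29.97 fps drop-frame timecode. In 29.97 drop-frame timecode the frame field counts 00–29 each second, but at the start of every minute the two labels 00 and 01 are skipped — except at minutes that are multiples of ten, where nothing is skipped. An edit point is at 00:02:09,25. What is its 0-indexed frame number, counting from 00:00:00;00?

Complete 10-minute blocks: 0, each 17982 frames → 0.
Remaining 2 whole minutes in the current block: 1800 + 1 × 1798 = 3598 frames.
Within the current minute: 9 × 30 + 25 − 2 = 293 (labels ;00/;01 skipped at this minute). Total = 0 + 3598 + 293 = 3891.

3891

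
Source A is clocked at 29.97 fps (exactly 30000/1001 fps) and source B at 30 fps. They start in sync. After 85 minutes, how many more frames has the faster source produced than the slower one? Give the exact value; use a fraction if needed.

85 min = 5100 s.
A emits 30000/1001 × 5100 = 153000000/1001 frames; B emits 30 × 5100 = 153000.
Difference = 153000/1001 frames (≈ 152.8472); B is ahead of A.

153000/1001 frames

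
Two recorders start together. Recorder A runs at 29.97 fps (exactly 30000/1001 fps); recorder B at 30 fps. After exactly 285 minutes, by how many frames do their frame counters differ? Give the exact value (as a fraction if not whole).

513000/1001 frames

285 min = 17100 s.
A emits 30000/1001 × 17100 = 513000000/1001 frames; B emits 30 × 17100 = 513000.
Difference = 513000/1001 frames (≈ 512.4875); B is ahead of A.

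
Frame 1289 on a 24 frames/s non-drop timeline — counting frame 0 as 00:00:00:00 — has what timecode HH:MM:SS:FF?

00:00:53:17

1289 ÷ 24 = 53 full seconds, remainder 17 frames.
53 s = 0 h 0 min 53 s.
Timecode: 00:00:53:17.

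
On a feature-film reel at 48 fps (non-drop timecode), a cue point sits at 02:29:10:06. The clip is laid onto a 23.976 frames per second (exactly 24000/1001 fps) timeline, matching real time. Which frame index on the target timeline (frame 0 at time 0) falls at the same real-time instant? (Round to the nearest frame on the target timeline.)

Source frame index: (2×3600 + 29×60 + 10) × 48 + 6 = 429606.
Real time: 429606 / (48) = 71601/8 s.
Target frame: (71601/8) × (24000/1001) = 214803000/1001 ≈ 214588.412 → 214588.

frame 214588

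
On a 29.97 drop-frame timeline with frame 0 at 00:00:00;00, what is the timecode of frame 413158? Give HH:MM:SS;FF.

Ten DF minutes hold 17982 frames, so frame 413158 lies in block 22 (frames 395604–413585) with 17554 frames into that block.
The block's first minute is 1800 frames and the rest 1798 each; 17554 frames reaches minute 9, so 22 × 18 + 9 × 2 = 414 labels have been skipped so far.
Adding those back, label number 413158 + 414 = 413572 at 30 labels/s is 13785 s + 22 f = 3 h 49 min 45 s frame 22, i.e. 03:49:45;22.

03:49:45;22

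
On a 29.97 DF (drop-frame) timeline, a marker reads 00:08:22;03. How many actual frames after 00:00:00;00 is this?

As if non-drop at 30 labels/s: (0 × 3600 + 8 × 60 + 22) × 30 + 3 = 15063.
Minute boundaries passed: 8; those not divisible by 10: 8 − 0 = 8; dropped labels = 2 × 8 = 16.
Actual frame index = 15063 − 16 = 15047.

15047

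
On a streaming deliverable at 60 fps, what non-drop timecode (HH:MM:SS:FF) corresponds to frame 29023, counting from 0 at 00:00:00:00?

00:08:03:43

29023 ÷ 60 = 483 full seconds, remainder 43 frames.
483 s = 0 h 8 min 3 s.
Timecode: 00:08:03:43.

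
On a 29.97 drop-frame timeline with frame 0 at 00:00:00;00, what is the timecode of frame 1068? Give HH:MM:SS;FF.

Ten DF minutes hold 17982 frames, so frame 1068 lies in block 0 (frames 0–17981) with 1068 frames into that block.
The block's first minute is 1800 frames and the rest 1798 each; 1068 frames reaches minute 0, so 0 × 18 + 0 × 2 = 0 labels have been skipped so far.
Adding those back, label number 1068 + 0 = 1068 at 30 labels/s is 35 s + 18 f = 0 h 0 min 35 s frame 18, i.e. 00:00:35;18.

00:00:35;18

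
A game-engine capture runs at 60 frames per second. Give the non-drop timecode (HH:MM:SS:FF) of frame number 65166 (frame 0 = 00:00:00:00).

65166 ÷ 60 = 1086 full seconds, remainder 6 frames.
1086 s = 0 h 18 min 6 s.
Timecode: 00:18:06:06.

00:18:06:06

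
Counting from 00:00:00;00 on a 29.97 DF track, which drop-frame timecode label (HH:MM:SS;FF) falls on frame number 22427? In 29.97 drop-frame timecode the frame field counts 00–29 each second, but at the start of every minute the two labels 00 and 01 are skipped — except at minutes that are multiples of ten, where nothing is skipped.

00:12:28;09

Ten DF minutes hold 17982 frames, so frame 22427 lies in block 1 (frames 17982–35963) with 4445 frames into that block.
The block's first minute is 1800 frames and the rest 1798 each; 4445 frames reaches minute 2, so 1 × 18 + 2 × 2 = 22 labels have been skipped so far.
Adding those back, label number 22427 + 22 = 22449 at 30 labels/s is 748 s + 9 f = 0 h 12 min 28 s frame 9, i.e. 00:12:28;09.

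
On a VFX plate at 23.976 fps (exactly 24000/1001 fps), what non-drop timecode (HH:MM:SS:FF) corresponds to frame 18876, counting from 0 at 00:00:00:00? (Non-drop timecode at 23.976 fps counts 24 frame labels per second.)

00:13:06:12

18876 ÷ 24 = 786 full seconds, remainder 12 frames.
786 s = 0 h 13 min 6 s.
Timecode: 00:13:06:12.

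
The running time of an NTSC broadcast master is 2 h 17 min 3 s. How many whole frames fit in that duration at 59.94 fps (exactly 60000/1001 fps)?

2 h 17 min 3 s = 8223 s.
Frames = 8223 × 60000/1001 = 493380000/1001 ≈ 492887.1129.
Complete frames: 492887.

492887 frames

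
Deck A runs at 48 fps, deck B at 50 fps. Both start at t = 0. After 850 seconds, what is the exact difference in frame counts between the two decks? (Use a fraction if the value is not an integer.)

1700 frames

A emits 48 × 850 = 40800 frames; B emits 50 × 850 = 42500.
Difference = 1700 frames; B is ahead of A.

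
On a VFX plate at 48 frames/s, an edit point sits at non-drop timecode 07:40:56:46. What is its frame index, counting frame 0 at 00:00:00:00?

Total seconds to the label: (7 × 3600 + 40 × 60 + 56) = 27656.
Frame index = 27656 × 48 + 46 = 1327534.

1327534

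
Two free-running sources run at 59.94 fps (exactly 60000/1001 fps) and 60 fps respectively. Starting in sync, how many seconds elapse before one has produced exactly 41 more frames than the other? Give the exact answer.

The gap grows by |60 − 60000/1001| = 60/1001 frames per second.
Time for a 41-frame gap: 41 ÷ (60/1001) = 41041/60 s.

41041/60 seconds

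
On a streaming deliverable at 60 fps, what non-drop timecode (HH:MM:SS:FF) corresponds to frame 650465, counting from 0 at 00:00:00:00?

03:00:41:05

650465 ÷ 60 = 10841 full seconds, remainder 5 frames.
10841 s = 3 h 0 min 41 s.
Timecode: 03:00:41:05.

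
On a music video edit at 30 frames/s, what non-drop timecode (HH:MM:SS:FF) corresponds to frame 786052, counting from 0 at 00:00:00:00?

07:16:41:22

786052 ÷ 30 = 26201 full seconds, remainder 22 frames.
26201 s = 7 h 16 min 41 s.
Timecode: 07:16:41:22.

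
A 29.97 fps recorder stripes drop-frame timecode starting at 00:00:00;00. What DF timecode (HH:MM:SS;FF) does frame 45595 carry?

00:25:21;11

Each 10-minute DF block holds 10 × 60 × 30 − 9 × 2 = 17982 frames. 45595 ÷ 17982 → 2 full blocks, remainder 9631.
Within the partial block the first minute is 1800 frames and each further minute 1798, so 5 further minute boundaries passed. Total skipped labels = 18 × 2 + 2 × 5 = 46.
Non-drop label index = 45595 + 46 = 45641; at 30 labels/s that is 00:25:21:11, i.e. DF 00:25:21;11.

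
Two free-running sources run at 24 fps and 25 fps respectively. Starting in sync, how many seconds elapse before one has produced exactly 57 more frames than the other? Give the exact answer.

The gap grows by |25 − 24| = 1 frame per second.
Time for a 57-frame gap: 57 ÷ (1) = 57 s.

57 seconds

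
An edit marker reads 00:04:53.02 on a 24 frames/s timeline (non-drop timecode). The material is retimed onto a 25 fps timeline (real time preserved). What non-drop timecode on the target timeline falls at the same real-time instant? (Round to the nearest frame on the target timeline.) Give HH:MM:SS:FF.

00:04:53:02

Source frame index: (0×3600 + 4×60 + 53) × 24 + 2 = 7034.
Real time: 7034 / (24) = 3517/12 s.
Target frame: (3517/12) × (25) = 87925/12 ≈ 7327.083 → 7327.
At 25 labels/s: frame 7327 → 00:04:53:02.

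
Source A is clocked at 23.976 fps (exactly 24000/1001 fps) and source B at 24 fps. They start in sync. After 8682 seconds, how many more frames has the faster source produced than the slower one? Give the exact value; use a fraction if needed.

208368/1001 frames

A emits 24000/1001 × 8682 = 208368000/1001 frames; B emits 24 × 8682 = 208368.
Difference = 208368/1001 frames (≈ 208.1598); B is ahead of A.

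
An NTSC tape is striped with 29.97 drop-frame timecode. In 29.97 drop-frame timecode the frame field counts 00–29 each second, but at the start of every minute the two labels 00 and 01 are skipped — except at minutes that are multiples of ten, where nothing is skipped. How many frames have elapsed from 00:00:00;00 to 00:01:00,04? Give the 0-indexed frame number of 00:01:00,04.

1802

As if non-drop at 30 labels/s: (0 × 3600 + 1 × 60 + 0) × 30 + 4 = 1804.
Minute boundaries passed: 1; those not divisible by 10: 1 − 0 = 1; dropped labels = 2 × 1 = 2.
Actual frame index = 1804 − 2 = 1802.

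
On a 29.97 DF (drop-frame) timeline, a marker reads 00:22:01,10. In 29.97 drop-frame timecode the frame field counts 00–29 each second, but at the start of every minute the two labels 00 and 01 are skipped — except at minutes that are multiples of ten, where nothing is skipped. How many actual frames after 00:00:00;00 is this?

39600

Complete 10-minute blocks: 2, each 17982 frames → 35964.
Remaining 2 whole minutes in the current block: 1800 + 1 × 1798 = 3598 frames.
Within the current minute: 1 × 30 + 10 − 2 = 38 (labels ;00/;01 skipped at this minute). Total = 35964 + 3598 + 38 = 39600.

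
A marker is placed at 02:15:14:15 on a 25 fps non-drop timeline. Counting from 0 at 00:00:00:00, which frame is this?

Total seconds to the label: (2 × 3600 + 15 × 60 + 14) = 8114.
Frame index = 8114 × 25 + 15 = 202865.

202865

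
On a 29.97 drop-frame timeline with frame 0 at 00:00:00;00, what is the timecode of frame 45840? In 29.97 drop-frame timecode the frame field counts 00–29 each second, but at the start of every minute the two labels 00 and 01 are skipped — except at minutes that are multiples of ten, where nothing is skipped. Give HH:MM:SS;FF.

Each 10-minute DF block holds 10 × 60 × 30 − 9 × 2 = 17982 frames. 45840 ÷ 17982 → 2 full blocks, remainder 9876.
Within the partial block the first minute is 1800 frames and each further minute 1798, so 5 further minute boundaries passed. Total skipped labels = 18 × 2 + 2 × 5 = 46.
Non-drop label index = 45840 + 46 = 45886; at 30 labels/s that is 00:25:29:16, i.e. DF 00:25:29;16.

00:25:29;16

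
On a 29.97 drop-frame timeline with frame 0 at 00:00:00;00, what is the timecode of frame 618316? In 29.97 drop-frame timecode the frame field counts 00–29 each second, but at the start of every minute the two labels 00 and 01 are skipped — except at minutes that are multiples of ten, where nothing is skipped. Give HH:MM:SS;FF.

Each 10-minute DF block holds 10 × 60 × 30 − 9 × 2 = 17982 frames. 618316 ÷ 17982 → 34 full blocks, remainder 6928.
Within the partial block the first minute is 1800 frames and each further minute 1798, so 3 further minute boundaries passed. Total skipped labels = 18 × 34 + 2 × 3 = 618.
Non-drop label index = 618316 + 618 = 618934; at 30 labels/s that is 05:43:51:04, i.e. DF 05:43:51;04.

05:43:51;04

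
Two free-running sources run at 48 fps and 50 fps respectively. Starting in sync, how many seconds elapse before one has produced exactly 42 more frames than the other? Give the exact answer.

The gap grows by |50 − 48| = 2 frames per second.
Time for a 42-frame gap: 42 ÷ (2) = 21 s.

21 seconds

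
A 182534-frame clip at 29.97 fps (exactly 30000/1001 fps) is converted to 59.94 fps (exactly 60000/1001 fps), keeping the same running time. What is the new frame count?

365068 frames

Frames at target rate = 182534 × (60000/1001) / (30000/1001) = 365068.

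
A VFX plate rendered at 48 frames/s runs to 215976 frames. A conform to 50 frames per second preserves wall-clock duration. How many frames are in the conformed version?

Target frames = source frames × (target rate / source rate) = 215976 × (50)/(48) = 215976 × 25/24 = 224975.

224975 frames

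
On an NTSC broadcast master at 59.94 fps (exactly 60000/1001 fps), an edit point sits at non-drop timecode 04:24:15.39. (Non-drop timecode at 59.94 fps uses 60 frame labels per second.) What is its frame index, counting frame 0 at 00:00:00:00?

Total seconds to the label: (4 × 3600 + 24 × 60 + 15) = 15855.
Frame index = 15855 × 60 + 39 = 951339.

frame 951339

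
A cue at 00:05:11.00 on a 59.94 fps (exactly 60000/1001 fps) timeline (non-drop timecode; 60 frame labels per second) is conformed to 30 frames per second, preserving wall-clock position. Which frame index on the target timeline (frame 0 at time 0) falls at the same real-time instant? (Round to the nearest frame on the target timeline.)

frame 9339

Source frame index: (0×3600 + 5×60 + 11) × 60 + 0 = 18660.
Real time: 18660 / (60000/1001) = 311311/1000 s.
Target frame: (311311/1000) × (30) = 933933/100 ≈ 9339.330 → 9339.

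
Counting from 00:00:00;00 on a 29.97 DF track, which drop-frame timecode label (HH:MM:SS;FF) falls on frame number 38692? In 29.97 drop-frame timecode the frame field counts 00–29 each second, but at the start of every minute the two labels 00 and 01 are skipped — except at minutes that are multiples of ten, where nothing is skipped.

00:21:31;00

Each 10-minute DF block holds 10 × 60 × 30 − 9 × 2 = 17982 frames. 38692 ÷ 17982 → 2 full blocks, remainder 2728.
Within the partial block the first minute is 1800 frames and each further minute 1798, so 1 further minute boundary passed. Total skipped labels = 18 × 2 + 2 × 1 = 38.
Non-drop label index = 38692 + 38 = 38730; at 30 labels/s that is 00:21:31:00, i.e. DF 00:21:31;00.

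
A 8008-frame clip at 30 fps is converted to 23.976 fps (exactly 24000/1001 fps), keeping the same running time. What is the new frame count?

Target frames = source frames × (target rate / source rate) = 8008 × (24000/1001)/(30) = 8008 × 800/1001 = 6400.

6400 frames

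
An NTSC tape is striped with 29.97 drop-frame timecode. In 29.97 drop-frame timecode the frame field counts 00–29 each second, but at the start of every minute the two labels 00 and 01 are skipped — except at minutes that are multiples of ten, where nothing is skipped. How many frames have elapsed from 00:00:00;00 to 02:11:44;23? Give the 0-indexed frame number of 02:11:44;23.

As if non-drop at 30 labels/s: (2 × 3600 + 11 × 60 + 44) × 30 + 23 = 237143.
Minute boundaries passed: 131; those not divisible by 10: 131 − 13 = 118; dropped labels = 2 × 118 = 236.
Actual frame index = 237143 − 236 = 236907.

236907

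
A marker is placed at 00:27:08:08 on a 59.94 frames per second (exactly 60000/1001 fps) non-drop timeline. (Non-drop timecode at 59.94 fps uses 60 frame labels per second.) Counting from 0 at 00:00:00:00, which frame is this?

frame 97688

Total seconds to the label: (0 × 3600 + 27 × 60 + 8) = 1628.
Frame index = 1628 × 60 + 8 = 97688.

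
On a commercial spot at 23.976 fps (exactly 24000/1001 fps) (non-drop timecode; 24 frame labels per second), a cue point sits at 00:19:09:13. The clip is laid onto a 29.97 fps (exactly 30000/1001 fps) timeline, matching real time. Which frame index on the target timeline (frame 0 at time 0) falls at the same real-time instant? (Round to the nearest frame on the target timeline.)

frame 34486

Source frame index: (0×3600 + 19×60 + 9) × 24 + 13 = 27589.
Real time: 27589 / (24000/1001) = 27616589/24000 s.
Target frame: (27616589/24000) × (30000/1001) = 137945/4 ≈ 34486.250 → 34486.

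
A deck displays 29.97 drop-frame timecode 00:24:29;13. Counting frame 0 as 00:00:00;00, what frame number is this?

44039

As if non-drop at 30 labels/s: (0 × 3600 + 24 × 60 + 29) × 30 + 13 = 44083.
Minute boundaries passed: 24; those not divisible by 10: 24 − 2 = 22; dropped labels = 2 × 22 = 44.
Actual frame index = 44083 − 44 = 44039.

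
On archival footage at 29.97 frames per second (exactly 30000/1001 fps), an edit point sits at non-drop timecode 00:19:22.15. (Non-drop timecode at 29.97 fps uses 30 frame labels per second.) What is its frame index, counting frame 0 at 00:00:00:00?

Total seconds to the label: (0 × 3600 + 19 × 60 + 22) = 1162.
Frame index = 1162 × 30 + 15 = 34875.

frame 34875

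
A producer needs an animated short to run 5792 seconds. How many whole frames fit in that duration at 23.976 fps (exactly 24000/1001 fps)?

138869 frames

Frames = 5792 × 24000/1001 = 139008000/1001 ≈ 138869.1309.
Complete frames: 138869.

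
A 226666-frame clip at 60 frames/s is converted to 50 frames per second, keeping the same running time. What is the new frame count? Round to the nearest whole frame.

Frames at target rate = 226666 × (50) / (60) = 566665/3 ≈ 188888.333.
Nearest whole frame: 188888.

188888 frames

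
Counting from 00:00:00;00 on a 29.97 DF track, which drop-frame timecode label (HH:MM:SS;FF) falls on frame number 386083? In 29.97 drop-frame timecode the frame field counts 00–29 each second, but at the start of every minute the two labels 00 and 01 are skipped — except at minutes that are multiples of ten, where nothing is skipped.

Each 10-minute DF block holds 10 × 60 × 30 − 9 × 2 = 17982 frames. 386083 ÷ 17982 → 21 full blocks, remainder 8461.
Within the partial block the first minute is 1800 frames and each further minute 1798, so 4 further minute boundaries passed. Total skipped labels = 18 × 21 + 2 × 4 = 386.
Non-drop label index = 386083 + 386 = 386469; at 30 labels/s that is 03:34:42:09, i.e. DF 03:34:42;09.

03:34:42;09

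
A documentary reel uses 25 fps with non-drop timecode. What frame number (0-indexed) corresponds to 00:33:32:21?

Total seconds to the label: (0 × 3600 + 33 × 60 + 32) = 2012.
Frame index = 2012 × 25 + 21 = 50321.

frame 50321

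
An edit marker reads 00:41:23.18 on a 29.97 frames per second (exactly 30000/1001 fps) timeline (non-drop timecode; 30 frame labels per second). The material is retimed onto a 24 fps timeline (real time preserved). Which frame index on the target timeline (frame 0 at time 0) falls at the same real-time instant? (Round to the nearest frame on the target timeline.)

frame 59666

Source frame index: (0×3600 + 41×60 + 23) × 30 + 18 = 74508.
Real time: 74508 / (30000/1001) = 6215209/2500 s.
Target frame: (6215209/2500) × (24) = 37291254/625 ≈ 59666.006 → 59666.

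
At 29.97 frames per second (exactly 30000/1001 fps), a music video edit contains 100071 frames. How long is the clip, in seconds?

Running time = 100071 / (30000/1001) = 3339.0357 s.

3339.0357 seconds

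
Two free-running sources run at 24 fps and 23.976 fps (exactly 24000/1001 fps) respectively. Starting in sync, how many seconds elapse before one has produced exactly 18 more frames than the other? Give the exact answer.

750.75 seconds

The gap grows by |24000/1001 − 24| = 24/1001 frames per second.
Time for a 18-frame gap: 18 ÷ (24/1001) = 750.75 s.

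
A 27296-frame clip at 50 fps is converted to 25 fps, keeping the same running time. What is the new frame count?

13648 frames

Target frames = source frames × (target rate / source rate) = 27296 × (25)/(50) = 27296 × 1/2 = 13648.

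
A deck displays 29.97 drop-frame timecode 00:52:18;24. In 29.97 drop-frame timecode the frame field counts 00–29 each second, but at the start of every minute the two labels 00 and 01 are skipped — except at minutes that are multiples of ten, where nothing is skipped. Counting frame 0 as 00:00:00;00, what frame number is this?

94070

Complete 10-minute blocks: 5, each 17982 frames → 89910.
Remaining 2 whole minutes in the current block: 1800 + 1 × 1798 = 3598 frames.
Within the current minute: 18 × 30 + 24 − 2 = 562 (labels ;00/;01 skipped at this minute). Total = 89910 + 3598 + 562 = 94070.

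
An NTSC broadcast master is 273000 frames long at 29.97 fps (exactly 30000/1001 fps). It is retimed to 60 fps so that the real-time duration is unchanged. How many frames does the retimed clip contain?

546546 frames

Target frames = source frames × (target rate / source rate) = 273000 × (60)/(30000/1001) = 273000 × 1001/500 = 546546.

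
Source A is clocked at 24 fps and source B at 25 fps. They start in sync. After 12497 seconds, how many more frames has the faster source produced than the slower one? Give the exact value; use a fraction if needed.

12497 frames

A emits 24 × 12497 = 299928 frames; B emits 25 × 12497 = 312425.
Difference = 12497 frames; B is ahead of A.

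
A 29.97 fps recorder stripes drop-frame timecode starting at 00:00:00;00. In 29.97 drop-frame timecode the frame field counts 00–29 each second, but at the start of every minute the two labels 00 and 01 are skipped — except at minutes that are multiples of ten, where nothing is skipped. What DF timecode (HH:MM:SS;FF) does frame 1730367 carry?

Each 10-minute DF block holds 10 × 60 × 30 − 9 × 2 = 17982 frames. 1730367 ÷ 17982 → 96 full blocks, remainder 4095.
Within the partial block the first minute is 1800 frames and each further minute 1798, so 2 further minute boundaries passed. Total skipped labels = 18 × 96 + 2 × 2 = 1732.
Non-drop label index = 1730367 + 1732 = 1732099; at 30 labels/s that is 16:02:16:19, i.e. DF 16:02:16;19.

16:02:16;19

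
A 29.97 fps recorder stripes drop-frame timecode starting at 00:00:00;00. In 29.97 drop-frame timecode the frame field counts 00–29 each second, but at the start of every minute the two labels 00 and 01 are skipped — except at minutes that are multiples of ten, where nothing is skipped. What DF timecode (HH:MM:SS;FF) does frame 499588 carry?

04:37:49;18

Each 10-minute DF block holds 10 × 60 × 30 − 9 × 2 = 17982 frames. 499588 ÷ 17982 → 27 full blocks, remainder 14074.
Within the partial block the first minute is 1800 frames and each further minute 1798, so 7 further minute boundaries passed. Total skipped labels = 18 × 27 + 2 × 7 = 500.
Non-drop label index = 499588 + 500 = 500088; at 30 labels/s that is 04:37:49:18, i.e. DF 04:37:49;18.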